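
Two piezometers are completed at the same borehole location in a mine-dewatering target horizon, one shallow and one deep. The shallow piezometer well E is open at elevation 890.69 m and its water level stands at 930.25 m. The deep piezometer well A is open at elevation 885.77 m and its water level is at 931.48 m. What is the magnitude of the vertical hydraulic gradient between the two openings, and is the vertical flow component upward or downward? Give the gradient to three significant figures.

Total head at well E: h = 930.25 m (water level in the standpipe).
Total head at well A: h = 931.48 m.
Δh = h(well E) − h(well A) = 930.25 − 931.48 = -1.23 m.
Vertical separation Δz = 890.69 − 885.77 = 4.92 m.
|i_v| = |Δh| / Δz = 1.23 / 4.92 = 0.250.
Head is higher in the deep piezometer, so vertical flow is upward (discharge condition).

|i_v| ≈ 0.250; vertical flow is upward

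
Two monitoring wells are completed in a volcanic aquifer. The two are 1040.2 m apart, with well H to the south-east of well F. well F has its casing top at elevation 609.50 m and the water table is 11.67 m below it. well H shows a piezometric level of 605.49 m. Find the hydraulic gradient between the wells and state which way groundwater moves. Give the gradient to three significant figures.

Total head at well F: h = 609.50 − 11.67 = 597.83 m.
Total head at well H: h = 605.49 m (water level in the piezometer is the total head).
Head difference: h(well F) − h(well H) = 597.83 − 605.49 = -7.66 m.
Hydraulic gradient: i = |Δh| / L = 7.66 / 1040.2 = 0.00736.
Flow is from higher to lower head: from well H toward well F, i.e. toward the north-west.

i ≈ 0.00736; groundwater flows toward the north-west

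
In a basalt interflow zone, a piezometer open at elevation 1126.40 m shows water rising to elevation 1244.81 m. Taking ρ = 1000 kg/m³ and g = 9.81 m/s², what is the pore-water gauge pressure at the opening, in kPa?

P ≈ 1160 kPa

Pressure head ψ = h − z = 1244.81 − 1126.40 = 118.41 m.
P = ρgψ = 1000 × 9.81 × 118.41 = 1161602 Pa ≈ 1160 kPa.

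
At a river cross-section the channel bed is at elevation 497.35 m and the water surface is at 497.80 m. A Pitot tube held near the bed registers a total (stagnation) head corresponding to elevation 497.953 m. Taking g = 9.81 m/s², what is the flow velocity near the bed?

Near the bed, under hydrostatic conditions, the piezometric head (z + ψ) equals the free-surface elevation, 497.80 m.
Velocity head = total − piezometric = 497.953 − 497.80 = 0.153 m.
v = √(2g·h_v) = √(2 × 9.81 × 0.153) = 1.73 m/s.

v ≈ 1.73 m/s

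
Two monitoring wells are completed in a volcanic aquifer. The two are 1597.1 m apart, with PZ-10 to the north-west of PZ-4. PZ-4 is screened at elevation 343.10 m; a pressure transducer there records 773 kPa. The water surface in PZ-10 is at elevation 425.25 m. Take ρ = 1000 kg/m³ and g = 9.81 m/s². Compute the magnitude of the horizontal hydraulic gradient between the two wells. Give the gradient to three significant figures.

Pressure head at PZ-4: ψ = P/(ρg) = 773×1000 / (1000 × 9.81) = 78.80 m.
Total head at PZ-4: h = z + ψ = 343.10 + 78.80 = 421.90 m.
Total head at PZ-10: h = 425.25 m (water level in the piezometer is the total head).
Head difference: h(PZ-4) − h(PZ-10) = 421.90 − 425.25 = -3.35 m.
Hydraulic gradient: i = |Δh| / L = 3.35 / 1597.1 = 0.00210.

i ≈ 0.00210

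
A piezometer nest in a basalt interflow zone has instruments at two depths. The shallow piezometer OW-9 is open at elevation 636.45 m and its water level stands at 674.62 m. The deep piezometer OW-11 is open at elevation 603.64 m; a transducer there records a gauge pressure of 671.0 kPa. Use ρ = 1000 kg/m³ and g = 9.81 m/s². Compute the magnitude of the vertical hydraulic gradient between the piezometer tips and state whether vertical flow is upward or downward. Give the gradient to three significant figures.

Total head at OW-9: h = 674.62 m (water level in the standpipe).
Pressure head at OW-11: ψ = P/(ρg) = 671.0×1000 / (1000 × 9.81) = 68.40 m.
Total head at OW-11: h = z + ψ = 603.64 + 68.40 = 672.04 m.
Δh = h(OW-9) − h(OW-11) = 674.62 − 672.04 = 2.58 m.
Vertical separation Δz = 636.45 − 603.64 = 32.81 m.
|i_v| = |Δh| / Δz = 2.58 / 32.81 = 0.0786.
Head is higher in the shallow piezometer, so vertical flow is downward (recharge condition).

|i_v| ≈ 0.0786; vertical flow is downward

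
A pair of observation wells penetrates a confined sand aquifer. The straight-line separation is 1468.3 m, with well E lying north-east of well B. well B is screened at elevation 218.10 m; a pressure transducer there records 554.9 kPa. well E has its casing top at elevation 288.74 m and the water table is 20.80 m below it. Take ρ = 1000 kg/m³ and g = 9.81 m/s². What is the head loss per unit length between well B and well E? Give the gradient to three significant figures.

i ≈ 0.00458 m/m

Pressure head at well B: ψ = P/(ρg) = 554.9×1000 / (1000 × 9.81) = 56.56 m.
Total head at well B: h = z + ψ = 218.10 + 56.56 = 274.66 m.
Total head at well E: h = 288.74 − 20.80 = 267.94 m.
Head difference: h(well B) − h(well E) = 274.66 − 267.94 = 6.72 m.
Hydraulic gradient: i = |Δh| / L = 6.72 / 1468.3 = 0.00458.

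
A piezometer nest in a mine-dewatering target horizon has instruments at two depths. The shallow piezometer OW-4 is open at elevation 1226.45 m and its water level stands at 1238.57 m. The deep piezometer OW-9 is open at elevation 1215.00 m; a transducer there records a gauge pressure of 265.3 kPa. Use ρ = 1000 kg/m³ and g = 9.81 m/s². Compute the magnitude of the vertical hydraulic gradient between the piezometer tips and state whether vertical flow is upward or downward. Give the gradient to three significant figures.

|i_v| ≈ 0.303; vertical flow is upward

Total head at OW-4: h = 1238.57 m (water level in the standpipe).
Pressure head at OW-9: ψ = P/(ρg) = 265.3×1000 / (1000 × 9.81) = 27.04 m.
Total head at OW-9: h = z + ψ = 1215.00 + 27.04 = 1242.04 m.
Δh = h(OW-4) − h(OW-9) = 1238.57 − 1242.04 = -3.47 m.
Vertical separation Δz = 1226.45 − 1215.00 = 11.45 m.
|i_v| = |Δh| / Δz = 3.47 / 11.45 = 0.303.
Head is higher in the deep piezometer, so vertical flow is upward (discharge condition).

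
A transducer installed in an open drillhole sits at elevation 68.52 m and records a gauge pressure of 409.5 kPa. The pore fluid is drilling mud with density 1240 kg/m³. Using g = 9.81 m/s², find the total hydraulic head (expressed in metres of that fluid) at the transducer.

h ≈ 102.18 m

ψ = P/(ρg) = 409.5×1000 / (1240 × 9.81) = 33.66 m.
h = z + ψ = 68.52 + 33.66 = 102.18 m.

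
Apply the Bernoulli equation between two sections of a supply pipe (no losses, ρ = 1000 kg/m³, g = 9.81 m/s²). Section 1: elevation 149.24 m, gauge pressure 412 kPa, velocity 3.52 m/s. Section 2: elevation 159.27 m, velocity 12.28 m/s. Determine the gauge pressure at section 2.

P₂ ≈ 244 kPa

Pressure head at 1: ψ₁ = P₁/(ρg) = 412×1000 / (1000 × 9.81) = 42.00 m.
Velocity heads: v₁²/2g = 3.52²/19.62 = 0.632 m; v₂²/2g = 12.28²/19.62 = 7.686 m.
Total head H = z₁ + ψ₁ + v₁²/2g = 149.24 + 42.00 + 0.632 = 191.87 m.
ψ₂ = H − z₂ − v₂²/2g = 191.87 − 159.27 − 7.686 = 24.91 m.
P₂ = ρgψ₂ = 1000 × 9.81 × 24.91 ≈ 244 kPa.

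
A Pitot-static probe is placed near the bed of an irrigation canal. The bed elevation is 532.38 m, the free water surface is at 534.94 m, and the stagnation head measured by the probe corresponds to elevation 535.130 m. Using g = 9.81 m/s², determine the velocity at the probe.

v ≈ 1.93 m/s

Near the bed, under hydrostatic conditions, the piezometric head (z + ψ) equals the free-surface elevation, 534.94 m.
Velocity head = total − piezometric = 535.130 − 534.94 = 0.190 m.
v = √(2g·h_v) = √(2 × 9.81 × 0.190) = 1.93 m/s.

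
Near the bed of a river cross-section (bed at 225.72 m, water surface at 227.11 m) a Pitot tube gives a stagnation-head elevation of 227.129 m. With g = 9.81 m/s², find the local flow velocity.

v ≈ 0.611 m/s

Near the bed, under hydrostatic conditions, the piezometric head (z + ψ) equals the free-surface elevation, 227.11 m.
Velocity head = total − piezometric = 227.129 − 227.11 = 0.019 m.
v = √(2g·h_v) = √(2 × 9.81 × 0.019) = 0.611 m/s.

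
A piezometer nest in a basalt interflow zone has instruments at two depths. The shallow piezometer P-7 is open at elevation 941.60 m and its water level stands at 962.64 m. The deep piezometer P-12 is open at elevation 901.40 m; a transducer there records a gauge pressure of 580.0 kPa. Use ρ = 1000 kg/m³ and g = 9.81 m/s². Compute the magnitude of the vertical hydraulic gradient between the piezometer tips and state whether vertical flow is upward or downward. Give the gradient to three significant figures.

|i_v| ≈ 0.0527; vertical flow is downward

Total head at P-7: h = 962.64 m (water level in the standpipe).
Pressure head at P-12: ψ = P/(ρg) = 580.0×1000 / (1000 × 9.81) = 59.12 m.
Total head at P-12: h = z + ψ = 901.40 + 59.12 = 960.52 m.
Δh = h(P-7) − h(P-12) = 962.64 − 960.52 = 2.12 m.
Vertical separation Δz = 941.60 − 901.40 = 40.20 m.
|i_v| = |Δh| / Δz = 2.12 / 40.20 = 0.0527.
Head is higher in the shallow piezometer, so vertical flow is downward (recharge condition).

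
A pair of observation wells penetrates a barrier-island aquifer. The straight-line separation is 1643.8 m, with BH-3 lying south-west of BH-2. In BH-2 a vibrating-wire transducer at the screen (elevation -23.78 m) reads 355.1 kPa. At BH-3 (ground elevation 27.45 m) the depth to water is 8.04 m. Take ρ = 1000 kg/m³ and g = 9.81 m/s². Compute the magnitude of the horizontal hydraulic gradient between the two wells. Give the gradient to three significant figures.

Pressure head at BH-2: ψ = P/(ρg) = 355.1×1000 / (1000 × 9.81) = 36.20 m.
Total head at BH-2: h = z + ψ = -23.78 + 36.20 = 12.42 m.
Total head at BH-3: h = 27.45 − 8.04 = 19.41 m.
Head difference: h(BH-2) − h(BH-3) = 12.42 − 19.41 = -6.99 m.
Hydraulic gradient: i = |Δh| / L = 6.99 / 1643.8 = 0.00425.

i ≈ 0.00425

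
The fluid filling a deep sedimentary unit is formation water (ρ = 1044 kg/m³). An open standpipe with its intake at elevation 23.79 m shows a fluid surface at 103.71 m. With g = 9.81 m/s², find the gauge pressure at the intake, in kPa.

Pressure head ψ = h − z = 103.71 − 23.79 = 79.92 m.
P = ρgψ = 1044 × 9.81 × 79.92 = 818512 Pa ≈ 819 kPa.

P ≈ 819 kPa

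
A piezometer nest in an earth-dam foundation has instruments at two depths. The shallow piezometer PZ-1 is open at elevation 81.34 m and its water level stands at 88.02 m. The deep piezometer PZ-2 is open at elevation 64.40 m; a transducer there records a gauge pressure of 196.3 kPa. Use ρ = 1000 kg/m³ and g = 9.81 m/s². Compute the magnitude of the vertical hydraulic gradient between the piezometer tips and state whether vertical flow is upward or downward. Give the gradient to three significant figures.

|i_v| ≈ 0.213; vertical flow is downward

Total head at PZ-1: h = 88.02 m (water level in the standpipe).
Pressure head at PZ-2: ψ = P/(ρg) = 196.3×1000 / (1000 × 9.81) = 20.01 m.
Total head at PZ-2: h = z + ψ = 64.40 + 20.01 = 84.41 m.
Δh = h(PZ-1) − h(PZ-2) = 88.02 − 84.41 = 3.61 m.
Vertical separation Δz = 81.34 − 64.40 = 16.94 m.
|i_v| = |Δh| / Δz = 3.61 / 16.94 = 0.213.
Head is higher in the shallow piezometer, so vertical flow is downward (recharge condition).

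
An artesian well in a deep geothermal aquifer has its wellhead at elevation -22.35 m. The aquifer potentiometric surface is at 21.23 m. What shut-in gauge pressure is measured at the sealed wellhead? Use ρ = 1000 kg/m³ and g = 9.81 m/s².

Head above the cap: Δh = 21.23 − (-22.35) = 43.58 m.
P = ρgΔh = 1000 × 9.81 × 43.58 = 427520 Pa ≈ 428 kPa.

P ≈ 428 kPa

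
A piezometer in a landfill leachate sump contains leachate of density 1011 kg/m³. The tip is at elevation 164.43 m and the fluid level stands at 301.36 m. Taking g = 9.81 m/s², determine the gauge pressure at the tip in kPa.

P ≈ 1360 kPa

Pressure head ψ = h − z = 301.36 − 164.43 = 136.93 m.
P = ρgψ = 1011 × 9.81 × 136.93 = 1358059 Pa ≈ 1360 kPa.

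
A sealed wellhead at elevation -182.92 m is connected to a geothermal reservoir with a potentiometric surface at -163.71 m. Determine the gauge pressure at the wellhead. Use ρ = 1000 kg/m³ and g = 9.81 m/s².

P ≈ 188 kPa

Head above the cap: Δh = -163.71 − (-182.92) = 19.21 m.
P = ρgΔh = 1000 × 9.81 × 19.21 = 188450 Pa ≈ 188 kPa.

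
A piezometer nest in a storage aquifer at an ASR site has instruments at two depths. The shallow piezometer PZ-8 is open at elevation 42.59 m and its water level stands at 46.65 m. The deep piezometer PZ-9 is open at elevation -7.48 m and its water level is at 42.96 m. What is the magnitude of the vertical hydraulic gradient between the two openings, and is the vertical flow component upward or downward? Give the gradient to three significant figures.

|i_v| ≈ 0.0737; vertical flow is downward

Total head at PZ-8: h = 46.65 m (water level in the standpipe).
Total head at PZ-9: h = 42.96 m.
Δh = h(PZ-8) − h(PZ-9) = 46.65 − 42.96 = 3.69 m.
Vertical separation Δz = 42.59 − (-7.48) = 50.07 m.
|i_v| = |Δh| / Δz = 3.69 / 50.07 = 0.0737.
Head is higher in the shallow piezometer, so vertical flow is downward (recharge condition).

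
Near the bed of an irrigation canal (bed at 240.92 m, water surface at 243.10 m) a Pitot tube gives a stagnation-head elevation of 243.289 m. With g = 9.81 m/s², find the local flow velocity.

v ≈ 1.93 m/s

Near the bed, under hydrostatic conditions, the piezometric head (z + ψ) equals the free-surface elevation, 243.10 m.
Velocity head = total − piezometric = 243.289 − 243.10 = 0.189 m.
v = √(2g·h_v) = √(2 × 9.81 × 0.189) = 1.93 m/s.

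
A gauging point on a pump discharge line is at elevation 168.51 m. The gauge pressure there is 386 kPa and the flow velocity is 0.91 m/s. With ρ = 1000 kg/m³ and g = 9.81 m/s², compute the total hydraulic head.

Pressure head ψ = P/(ρg) = 386×1000 / (1000 × 9.81) = 39.35 m.
Velocity head = v²/(2g) = 0.91² / (2 × 9.81) = 0.042 m.
h = z + ψ + v²/(2g) = 168.51 + 39.35 + 0.042 = 207.90 m.

h ≈ 207.90 m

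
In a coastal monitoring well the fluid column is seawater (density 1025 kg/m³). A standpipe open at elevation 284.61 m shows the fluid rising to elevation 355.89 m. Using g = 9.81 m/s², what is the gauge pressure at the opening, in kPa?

Pressure head ψ = h − z = 355.89 − 284.61 = 71.28 m.
P = ρgψ = 1025 × 9.81 × 71.28 = 716738 Pa ≈ 717 kPa.

P ≈ 717 kPa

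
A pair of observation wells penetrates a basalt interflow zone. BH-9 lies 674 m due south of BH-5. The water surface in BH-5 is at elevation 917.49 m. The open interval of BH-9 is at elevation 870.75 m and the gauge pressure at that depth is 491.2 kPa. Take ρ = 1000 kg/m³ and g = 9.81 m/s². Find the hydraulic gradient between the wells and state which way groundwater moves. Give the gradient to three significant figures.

i ≈ 0.00494; groundwater flows toward the north

Total head at BH-5: h = 917.49 m (water level in the piezometer is the total head).
Pressure head at BH-9: ψ = P/(ρg) = 491.2×1000 / (1000 × 9.81) = 50.07 m.
Total head at BH-9: h = z + ψ = 870.75 + 50.07 = 920.82 m.
Head difference: h(BH-5) − h(BH-9) = 917.49 − 920.82 = -3.33 m.
Hydraulic gradient: i = |Δh| / L = 3.33 / 674 = 0.00494.
Flow is from higher to lower head: from BH-9 toward BH-5, i.e. toward the north.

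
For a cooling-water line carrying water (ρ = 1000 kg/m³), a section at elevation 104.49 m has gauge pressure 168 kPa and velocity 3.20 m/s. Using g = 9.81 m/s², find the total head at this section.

h ≈ 122.14 m

Pressure head ψ = P/(ρg) = 168×1000 / (1000 × 9.81) = 17.13 m.
Velocity head = v²/(2g) = 3.20² / (2 × 9.81) = 0.522 m.
h = z + ψ + v²/(2g) = 104.49 + 17.13 + 0.522 = 122.14 m.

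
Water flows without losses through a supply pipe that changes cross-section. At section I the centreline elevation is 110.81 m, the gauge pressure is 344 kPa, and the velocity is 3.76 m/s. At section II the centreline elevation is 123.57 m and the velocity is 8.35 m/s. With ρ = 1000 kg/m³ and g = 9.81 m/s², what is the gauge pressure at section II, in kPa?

P₂ ≈ 191 kPa

Pressure head at I: ψ₁ = P₁/(ρg) = 344×1000 / (1000 × 9.81) = 35.07 m.
Velocity heads: v₁²/2g = 3.76²/19.62 = 0.721 m; v₂²/2g = 8.35²/19.62 = 3.554 m.
Total head H = z₁ + ψ₁ + v₁²/2g = 110.81 + 35.07 + 0.721 = 146.60 m.
ψ₂ = H − z₂ − v₂²/2g = 146.60 − 123.57 − 3.554 = 19.48 m.
P₂ = ρgψ₂ = 1000 × 9.81 × 19.48 ≈ 191 kPa.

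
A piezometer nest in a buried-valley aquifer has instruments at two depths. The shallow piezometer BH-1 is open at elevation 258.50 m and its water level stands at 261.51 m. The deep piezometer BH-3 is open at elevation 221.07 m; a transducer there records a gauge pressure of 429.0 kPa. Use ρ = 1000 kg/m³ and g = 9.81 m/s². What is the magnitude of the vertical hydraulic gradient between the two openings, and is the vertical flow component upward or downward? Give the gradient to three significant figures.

Total head at BH-1: h = 261.51 m (water level in the standpipe).
Pressure head at BH-3: ψ = P/(ρg) = 429.0×1000 / (1000 × 9.81) = 43.73 m.
Total head at BH-3: h = z + ψ = 221.07 + 43.73 = 264.80 m.
Δh = h(BH-1) − h(BH-3) = 261.51 − 264.80 = -3.29 m.
Vertical separation Δz = 258.50 − 221.07 = 37.43 m.
|i_v| = |Δh| / Δz = 3.29 / 37.43 = 0.0879.
Head is higher in the deep piezometer, so vertical flow is upward (discharge condition).

|i_v| ≈ 0.0879; vertical flow is upward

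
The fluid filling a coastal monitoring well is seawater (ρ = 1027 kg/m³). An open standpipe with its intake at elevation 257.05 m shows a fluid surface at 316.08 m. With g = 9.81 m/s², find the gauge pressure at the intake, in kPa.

Pressure head ψ = h − z = 316.08 − 257.05 = 59.03 m.
P = ρgψ = 1027 × 9.81 × 59.03 = 594720 Pa ≈ 595 kPa.

P ≈ 595 kPa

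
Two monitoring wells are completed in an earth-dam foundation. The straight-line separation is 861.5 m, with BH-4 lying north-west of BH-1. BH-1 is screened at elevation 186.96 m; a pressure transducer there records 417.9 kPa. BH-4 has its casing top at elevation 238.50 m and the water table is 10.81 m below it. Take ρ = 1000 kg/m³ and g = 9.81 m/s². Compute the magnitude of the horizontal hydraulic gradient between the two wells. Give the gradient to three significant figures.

i ≈ 0.00217

Pressure head at BH-1: ψ = P/(ρg) = 417.9×1000 / (1000 × 9.81) = 42.60 m.
Total head at BH-1: h = z + ψ = 186.96 + 42.60 = 229.56 m.
Total head at BH-4: h = 238.50 − 10.81 = 227.69 m.
Head difference: h(BH-1) − h(BH-4) = 229.56 − 227.69 = 1.87 m.
Hydraulic gradient: i = |Δh| / L = 1.87 / 861.5 = 0.00217.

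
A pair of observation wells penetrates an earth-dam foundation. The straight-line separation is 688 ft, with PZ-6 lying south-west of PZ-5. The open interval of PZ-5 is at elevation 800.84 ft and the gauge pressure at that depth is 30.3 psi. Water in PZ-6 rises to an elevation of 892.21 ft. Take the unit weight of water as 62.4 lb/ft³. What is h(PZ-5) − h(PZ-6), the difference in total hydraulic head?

Δh ≈ -21.45 ft

Pressure head at PZ-5: ψ = 144·P/γ = 144 × 30.3 / 62.4 = 69.92 ft.
Total head at PZ-5: h = z + ψ = 800.84 + 69.92 = 870.76 ft.
Total head at PZ-6: h = 892.21 ft (water level in the piezometer is the total head).
Head difference: h(PZ-5) − h(PZ-6) = 870.76 − 892.21 = -21.45 ft.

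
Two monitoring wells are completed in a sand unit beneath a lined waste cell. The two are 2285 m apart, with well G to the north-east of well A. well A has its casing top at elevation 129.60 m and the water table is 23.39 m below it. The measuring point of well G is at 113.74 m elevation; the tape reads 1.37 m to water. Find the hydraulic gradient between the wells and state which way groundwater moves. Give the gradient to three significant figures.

i ≈ 0.00270; groundwater flows toward the south-west

Total head at well A: h = 129.60 − 23.39 = 106.21 m.
Total head at well G: h = 113.74 − 1.37 = 112.37 m.
Head difference: h(well A) − h(well G) = 106.21 − 112.37 = -6.16 m.
Hydraulic gradient: i = |Δh| / L = 6.16 / 2285 = 0.00270.
Flow is from higher to lower head: from well G toward well A, i.e. toward the south-west.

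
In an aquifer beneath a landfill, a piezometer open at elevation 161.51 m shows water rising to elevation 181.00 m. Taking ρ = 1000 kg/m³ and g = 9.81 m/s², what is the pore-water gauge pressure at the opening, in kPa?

P ≈ 191 kPa

Pressure head ψ = h − z = 181.00 − 161.51 = 19.49 m.
P = ρgψ = 1000 × 9.81 × 19.49 = 191197 Pa ≈ 191 kPa.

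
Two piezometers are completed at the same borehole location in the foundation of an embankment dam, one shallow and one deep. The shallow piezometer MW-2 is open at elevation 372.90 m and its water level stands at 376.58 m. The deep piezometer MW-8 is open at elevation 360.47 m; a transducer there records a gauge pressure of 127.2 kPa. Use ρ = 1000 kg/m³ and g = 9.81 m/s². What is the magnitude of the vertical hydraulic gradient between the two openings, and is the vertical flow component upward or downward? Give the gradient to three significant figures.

|i_v| ≈ 0.253; vertical flow is downward

Total head at MW-2: h = 376.58 m (water level in the standpipe).
Pressure head at MW-8: ψ = P/(ρg) = 127.2×1000 / (1000 × 9.81) = 12.97 m.
Total head at MW-8: h = z + ψ = 360.47 + 12.97 = 373.44 m.
Δh = h(MW-2) − h(MW-8) = 376.58 − 373.44 = 3.14 m.
Vertical separation Δz = 372.90 − 360.47 = 12.43 m.
|i_v| = |Δh| / Δz = 3.14 / 12.43 = 0.253.
Head is higher in the shallow piezometer, so vertical flow is downward (recharge condition).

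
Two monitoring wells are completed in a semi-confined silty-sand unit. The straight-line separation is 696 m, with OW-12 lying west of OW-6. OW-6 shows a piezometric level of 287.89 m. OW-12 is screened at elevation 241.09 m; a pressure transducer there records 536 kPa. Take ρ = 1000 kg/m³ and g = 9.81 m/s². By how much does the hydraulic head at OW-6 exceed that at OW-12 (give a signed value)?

Total head at OW-6: h = 287.89 m (water level in the piezometer is the total head).
Pressure head at OW-12: ψ = P/(ρg) = 536×1000 / (1000 × 9.81) = 54.64 m.
Total head at OW-12: h = z + ψ = 241.09 + 54.64 = 295.73 m.
Head difference: h(OW-6) − h(OW-12) = 287.89 − 295.73 = -7.84 m.

Δh ≈ -7.84 m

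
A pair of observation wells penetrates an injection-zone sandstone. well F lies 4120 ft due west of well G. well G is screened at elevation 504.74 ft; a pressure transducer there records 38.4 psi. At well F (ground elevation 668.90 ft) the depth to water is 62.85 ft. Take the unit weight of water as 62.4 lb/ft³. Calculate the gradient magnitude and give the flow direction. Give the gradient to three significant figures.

i ≈ 0.00308; groundwater flows toward the east

Pressure head at well G: ψ = 144·P/γ = 144 × 38.4 / 62.4 = 88.62 ft.
Total head at well G: h = z + ψ = 504.74 + 88.62 = 593.36 ft.
Total head at well F: h = 668.90 − 62.85 = 606.05 ft.
Head difference: h(well G) − h(well F) = 593.36 − 606.05 = -12.69 ft.
Hydraulic gradient: i = |Δh| / L = 12.69 / 4120 = 0.00308.
Flow is from higher to lower head: from well F toward well G, i.e. toward the east.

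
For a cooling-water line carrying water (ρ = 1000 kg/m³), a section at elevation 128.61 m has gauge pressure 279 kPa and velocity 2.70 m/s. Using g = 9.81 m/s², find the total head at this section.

h ≈ 157.42 m

Pressure head ψ = P/(ρg) = 279×1000 / (1000 × 9.81) = 28.44 m.
Velocity head = v²/(2g) = 2.70² / (2 × 9.81) = 0.372 m.
h = z + ψ + v²/(2g) = 128.61 + 28.44 + 0.372 = 157.42 m.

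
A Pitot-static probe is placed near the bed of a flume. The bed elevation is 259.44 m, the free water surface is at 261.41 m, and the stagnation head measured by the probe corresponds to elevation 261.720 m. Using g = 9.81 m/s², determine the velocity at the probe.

Near the bed, under hydrostatic conditions, the piezometric head (z + ψ) equals the free-surface elevation, 261.41 m.
Velocity head = total − piezometric = 261.720 − 261.41 = 0.310 m.
v = √(2g·h_v) = √(2 × 9.81 × 0.310) = 2.47 m/s.

v ≈ 2.47 m/s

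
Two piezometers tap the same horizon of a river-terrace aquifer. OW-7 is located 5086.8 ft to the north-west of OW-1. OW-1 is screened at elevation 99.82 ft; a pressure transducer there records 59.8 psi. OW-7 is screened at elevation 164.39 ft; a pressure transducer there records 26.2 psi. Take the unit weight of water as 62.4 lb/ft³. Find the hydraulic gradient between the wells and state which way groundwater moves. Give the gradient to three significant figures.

i ≈ 0.00255; groundwater flows toward the north-west

Pressure head at OW-1: ψ = 144·P/γ = 144 × 59.8 / 62.4 = 138.00 ft.
Total head at OW-1: h = z + ψ = 99.82 + 138.00 = 237.82 ft.
Pressure head at OW-7: ψ = 144·P/γ = 144 × 26.2 / 62.4 = 60.46 ft.
Total head at OW-7: h = z + ψ = 164.39 + 60.46 = 224.85 ft.
Head difference: h(OW-1) − h(OW-7) = 237.82 − 224.85 = 12.97 ft.
Hydraulic gradient: i = |Δh| / L = 12.97 / 5086.8 = 0.00255.
Flow is from higher to lower head: from OW-1 toward OW-7, i.e. toward the north-west.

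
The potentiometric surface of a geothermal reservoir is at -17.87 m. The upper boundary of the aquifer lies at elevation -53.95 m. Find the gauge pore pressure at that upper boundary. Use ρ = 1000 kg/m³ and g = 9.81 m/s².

Pressure head at the aquifer top: ψ = h − z = -17.87 − (-53.95) = 36.08 m.
P = ρgψ = 1000 × 9.81 × 36.08 = 353945 Pa ≈ 354 kPa.

P ≈ 354 kPa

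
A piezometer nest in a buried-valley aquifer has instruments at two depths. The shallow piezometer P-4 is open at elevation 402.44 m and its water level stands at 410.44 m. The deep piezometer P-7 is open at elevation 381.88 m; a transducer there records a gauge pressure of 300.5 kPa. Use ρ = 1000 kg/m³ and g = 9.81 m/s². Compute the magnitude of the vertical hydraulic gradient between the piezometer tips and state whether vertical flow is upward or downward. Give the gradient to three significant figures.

|i_v| ≈ 0.101; vertical flow is upward

Total head at P-4: h = 410.44 m (water level in the standpipe).
Pressure head at P-7: ψ = P/(ρg) = 300.5×1000 / (1000 × 9.81) = 30.63 m.
Total head at P-7: h = z + ψ = 381.88 + 30.63 = 412.51 m.
Δh = h(P-4) − h(P-7) = 410.44 − 412.51 = -2.07 m.
Vertical separation Δz = 402.44 − 381.88 = 20.56 m.
|i_v| = |Δh| / Δz = 2.07 / 20.56 = 0.101.
Head is higher in the deep piezometer, so vertical flow is upward (discharge condition).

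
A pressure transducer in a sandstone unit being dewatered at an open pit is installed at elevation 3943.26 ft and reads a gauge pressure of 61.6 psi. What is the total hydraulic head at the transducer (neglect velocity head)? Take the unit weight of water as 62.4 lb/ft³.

ψ = 144·P/γ = 144 × 61.6 / 62.4 = 142.15 ft.
h = z + ψ = 3943.26 + 142.15 = 4085.41 ft.

h ≈ 4085.41 ft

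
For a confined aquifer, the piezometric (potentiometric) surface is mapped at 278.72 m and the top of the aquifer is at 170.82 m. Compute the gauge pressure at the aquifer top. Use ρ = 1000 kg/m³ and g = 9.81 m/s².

Pressure head at the aquifer top: ψ = h − z = 278.72 − 170.82 = 107.90 m.
P = ρgψ = 1000 × 9.81 × 107.90 = 1058499 Pa ≈ 1060 kPa.

P ≈ 1060 kPa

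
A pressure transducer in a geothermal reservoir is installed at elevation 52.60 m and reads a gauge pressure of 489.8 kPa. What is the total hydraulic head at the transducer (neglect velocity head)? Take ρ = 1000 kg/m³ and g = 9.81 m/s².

h ≈ 102.53 m

ψ = P/(ρg) = 489.8×1000 / (1000 × 9.81) = 49.93 m.
h = z + ψ = 52.60 + 49.93 = 102.53 m.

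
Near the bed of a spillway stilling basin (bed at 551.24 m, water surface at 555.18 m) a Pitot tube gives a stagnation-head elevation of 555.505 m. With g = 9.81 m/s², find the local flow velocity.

Near the bed, under hydrostatic conditions, the piezometric head (z + ψ) equals the free-surface elevation, 555.18 m.
Velocity head = total − piezometric = 555.505 − 555.18 = 0.325 m.
v = √(2g·h_v) = √(2 × 9.81 × 0.325) = 2.53 m/s.

v ≈ 2.53 m/s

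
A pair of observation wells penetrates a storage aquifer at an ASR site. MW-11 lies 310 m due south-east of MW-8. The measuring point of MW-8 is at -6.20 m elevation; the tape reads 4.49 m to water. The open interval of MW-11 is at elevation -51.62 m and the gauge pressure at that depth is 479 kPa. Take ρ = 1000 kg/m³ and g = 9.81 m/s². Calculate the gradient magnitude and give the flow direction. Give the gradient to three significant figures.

i ≈ 0.0255; groundwater flows toward the north-west

Total head at MW-8: h = -6.20 − 4.49 = -10.69 m.
Pressure head at MW-11: ψ = P/(ρg) = 479×1000 / (1000 × 9.81) = 48.83 m.
Total head at MW-11: h = z + ψ = -51.62 + 48.83 = -2.79 m.
Head difference: h(MW-8) − h(MW-11) = -10.69 − (-2.79) = -7.90 m.
Hydraulic gradient: i = |Δh| / L = 7.90 / 310 = 0.0255.
Flow is from higher to lower head: from MW-11 toward MW-8, i.e. toward the north-west.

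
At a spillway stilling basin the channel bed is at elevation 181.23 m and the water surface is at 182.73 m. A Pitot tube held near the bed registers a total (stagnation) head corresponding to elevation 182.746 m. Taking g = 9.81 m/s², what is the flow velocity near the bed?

v ≈ 0.560 m/s

Near the bed, under hydrostatic conditions, the piezometric head (z + ψ) equals the free-surface elevation, 182.73 m.
Velocity head = total − piezometric = 182.746 − 182.73 = 0.016 m.
v = √(2g·h_v) = √(2 × 9.81 × 0.016) = 0.560 m/s.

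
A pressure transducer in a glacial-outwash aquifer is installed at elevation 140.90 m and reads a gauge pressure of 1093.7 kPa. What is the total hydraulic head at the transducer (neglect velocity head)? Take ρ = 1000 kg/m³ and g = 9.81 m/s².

h ≈ 252.39 m

ψ = P/(ρg) = 1093.7×1000 / (1000 × 9.81) = 111.49 m.
h = z + ψ = 140.90 + 111.49 = 252.39 m.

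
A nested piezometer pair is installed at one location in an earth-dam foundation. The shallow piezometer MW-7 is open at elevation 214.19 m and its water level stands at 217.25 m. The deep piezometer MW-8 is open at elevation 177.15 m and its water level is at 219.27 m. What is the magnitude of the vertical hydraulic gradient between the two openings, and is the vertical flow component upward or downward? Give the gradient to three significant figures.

|i_v| ≈ 0.0545; vertical flow is upward

Total head at MW-7: h = 217.25 m (water level in the standpipe).
Total head at MW-8: h = 219.27 m.
Δh = h(MW-7) − h(MW-8) = 217.25 − 219.27 = -2.02 m.
Vertical separation Δz = 214.19 − 177.15 = 37.04 m.
|i_v| = |Δh| / Δz = 2.02 / 37.04 = 0.0545.
Head is higher in the deep piezometer, so vertical flow is upward (discharge condition).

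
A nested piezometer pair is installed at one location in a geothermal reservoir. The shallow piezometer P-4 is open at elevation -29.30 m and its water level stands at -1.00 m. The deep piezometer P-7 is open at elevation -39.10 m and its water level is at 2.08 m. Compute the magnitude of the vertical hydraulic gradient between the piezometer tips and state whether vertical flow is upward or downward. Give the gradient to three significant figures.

Total head at P-4: h = -1.00 m (water level in the standpipe).
Total head at P-7: h = 2.08 m.
Δh = h(P-4) − h(P-7) = -1.00 − 2.08 = -3.08 m.
Vertical separation Δz = -29.30 − (-39.10) = 9.80 m.
|i_v| = |Δh| / Δz = 3.08 / 9.80 = 0.314.
Head is higher in the deep piezometer, so vertical flow is upward (discharge condition).

|i_v| ≈ 0.314; vertical flow is upward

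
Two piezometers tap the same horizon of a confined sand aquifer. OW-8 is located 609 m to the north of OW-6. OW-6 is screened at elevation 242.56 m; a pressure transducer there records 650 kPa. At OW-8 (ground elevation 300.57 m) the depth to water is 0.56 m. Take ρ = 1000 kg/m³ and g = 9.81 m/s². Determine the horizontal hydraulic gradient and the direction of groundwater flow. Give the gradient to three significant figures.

Pressure head at OW-6: ψ = P/(ρg) = 650×1000 / (1000 × 9.81) = 66.26 m.
Total head at OW-6: h = z + ψ = 242.56 + 66.26 = 308.82 m.
Total head at OW-8: h = 300.57 − 0.56 = 300.01 m.
Head difference: h(OW-6) − h(OW-8) = 308.82 − 300.01 = 8.81 m.
Hydraulic gradient: i = |Δh| / L = 8.81 / 609 = 0.0145.
Flow is from higher to lower head: from OW-6 toward OW-8, i.e. toward the north.

i ≈ 0.0145; groundwater flows toward the north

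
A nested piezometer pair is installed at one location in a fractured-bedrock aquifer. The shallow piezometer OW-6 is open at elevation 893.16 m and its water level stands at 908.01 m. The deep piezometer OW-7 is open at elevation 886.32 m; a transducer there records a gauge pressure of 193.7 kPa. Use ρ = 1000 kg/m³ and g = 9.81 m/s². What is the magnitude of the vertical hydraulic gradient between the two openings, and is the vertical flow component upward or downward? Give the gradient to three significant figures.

Total head at OW-6: h = 908.01 m (water level in the standpipe).
Pressure head at OW-7: ψ = P/(ρg) = 193.7×1000 / (1000 × 9.81) = 19.75 m.
Total head at OW-7: h = z + ψ = 886.32 + 19.75 = 906.07 m.
Δh = h(OW-6) − h(OW-7) = 908.01 − 906.07 = 1.94 m.
Vertical separation Δz = 893.16 − 886.32 = 6.84 m.
|i_v| = |Δh| / Δz = 1.94 / 6.84 = 0.284.
Head is higher in the shallow piezometer, so vertical flow is downward (recharge condition).

|i_v| ≈ 0.284; vertical flow is downward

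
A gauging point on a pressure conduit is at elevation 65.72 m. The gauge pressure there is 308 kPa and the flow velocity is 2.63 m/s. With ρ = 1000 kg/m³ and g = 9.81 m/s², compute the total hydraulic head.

Pressure head ψ = P/(ρg) = 308×1000 / (1000 × 9.81) = 31.40 m.
Velocity head = v²/(2g) = 2.63² / (2 × 9.81) = 0.353 m.
h = z + ψ + v²/(2g) = 65.72 + 31.40 + 0.353 = 97.47 m.

h ≈ 97.47 m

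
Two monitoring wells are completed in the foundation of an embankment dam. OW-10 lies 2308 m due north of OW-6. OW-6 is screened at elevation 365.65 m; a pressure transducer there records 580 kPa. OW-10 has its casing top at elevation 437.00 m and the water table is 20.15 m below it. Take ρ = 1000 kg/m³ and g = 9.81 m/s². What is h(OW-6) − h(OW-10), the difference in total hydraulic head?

Δh ≈ 7.92 m

Pressure head at OW-6: ψ = P/(ρg) = 580×1000 / (1000 × 9.81) = 59.12 m.
Total head at OW-6: h = z + ψ = 365.65 + 59.12 = 424.77 m.
Total head at OW-10: h = 437.00 − 20.15 = 416.85 m.
Head difference: h(OW-6) − h(OW-10) = 424.77 − 416.85 = 7.92 m.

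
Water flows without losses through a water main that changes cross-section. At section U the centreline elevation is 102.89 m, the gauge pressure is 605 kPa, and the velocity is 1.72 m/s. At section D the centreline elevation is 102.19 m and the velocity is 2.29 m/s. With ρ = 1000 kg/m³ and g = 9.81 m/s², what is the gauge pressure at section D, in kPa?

P₂ ≈ 611 kPa

Pressure head at U: ψ₁ = P₁/(ρg) = 605×1000 / (1000 × 9.81) = 61.67 m.
Velocity heads: v₁²/2g = 1.72²/19.62 = 0.151 m; v₂²/2g = 2.29²/19.62 = 0.267 m.
Total head H = z₁ + ψ₁ + v₁²/2g = 102.89 + 61.67 + 0.151 = 164.71 m.
ψ₂ = H − z₂ − v₂²/2g = 164.71 − 102.19 − 0.267 = 62.25 m.
P₂ = ρgψ₂ = 1000 × 9.81 × 62.25 ≈ 611 kPa.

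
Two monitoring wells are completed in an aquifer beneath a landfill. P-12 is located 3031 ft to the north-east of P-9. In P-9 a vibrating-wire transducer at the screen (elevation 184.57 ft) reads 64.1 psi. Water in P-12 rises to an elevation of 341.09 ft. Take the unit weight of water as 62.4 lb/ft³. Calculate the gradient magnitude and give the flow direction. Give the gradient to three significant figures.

i ≈ 0.00284; groundwater flows toward the south-west

Pressure head at P-9: ψ = 144·P/γ = 144 × 64.1 / 62.4 = 147.92 ft.
Total head at P-9: h = z + ψ = 184.57 + 147.92 = 332.49 ft.
Total head at P-12: h = 341.09 ft (water level in the piezometer is the total head).
Head difference: h(P-9) − h(P-12) = 332.49 − 341.09 = -8.60 ft.
Hydraulic gradient: i = |Δh| / L = 8.60 / 3031 = 0.00284.
Flow is from higher to lower head: from P-12 toward P-9, i.e. toward the south-west.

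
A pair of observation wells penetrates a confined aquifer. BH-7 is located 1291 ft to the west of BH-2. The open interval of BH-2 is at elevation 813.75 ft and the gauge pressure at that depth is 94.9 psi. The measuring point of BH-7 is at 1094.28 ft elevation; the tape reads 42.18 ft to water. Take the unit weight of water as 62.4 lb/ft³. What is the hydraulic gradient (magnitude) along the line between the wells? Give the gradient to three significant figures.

i ≈ 0.0150

Pressure head at BH-2: ψ = 144·P/γ = 144 × 94.9 / 62.4 = 219.00 ft.
Total head at BH-2: h = z + ψ = 813.75 + 219.00 = 1032.75 ft.
Total head at BH-7: h = 1094.28 − 42.18 = 1052.10 ft.
Head difference: h(BH-2) − h(BH-7) = 1032.75 − 1052.10 = -19.35 ft.
Hydraulic gradient: i = |Δh| / L = 19.35 / 1291 = 0.0150.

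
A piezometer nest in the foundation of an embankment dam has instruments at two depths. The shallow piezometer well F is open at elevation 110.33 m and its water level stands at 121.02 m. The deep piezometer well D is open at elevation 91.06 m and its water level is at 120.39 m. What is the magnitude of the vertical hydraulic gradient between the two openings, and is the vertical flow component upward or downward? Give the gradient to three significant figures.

|i_v| ≈ 0.0327; vertical flow is downward

Total head at well F: h = 121.02 m (water level in the standpipe).
Total head at well D: h = 120.39 m.
Δh = h(well F) − h(well D) = 121.02 − 120.39 = 0.63 m.
Vertical separation Δz = 110.33 − 91.06 = 19.27 m.
|i_v| = |Δh| / Δz = 0.63 / 19.27 = 0.0327.
Head is higher in the shallow piezometer, so vertical flow is downward (recharge condition).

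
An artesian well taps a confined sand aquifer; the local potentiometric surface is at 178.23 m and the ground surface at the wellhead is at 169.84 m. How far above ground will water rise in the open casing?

Water rises to the potentiometric surface, so the rise above ground = 178.23 − 169.84 = 8.39 m.

≈ 8.39 m above ground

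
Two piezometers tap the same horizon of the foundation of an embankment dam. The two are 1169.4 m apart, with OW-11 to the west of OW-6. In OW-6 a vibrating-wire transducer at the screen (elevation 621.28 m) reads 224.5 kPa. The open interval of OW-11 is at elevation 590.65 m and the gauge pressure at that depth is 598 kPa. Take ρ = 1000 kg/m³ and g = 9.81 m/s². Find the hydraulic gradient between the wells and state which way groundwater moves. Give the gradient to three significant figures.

i ≈ 0.00637; groundwater flows toward the east

Pressure head at OW-6: ψ = P/(ρg) = 224.5×1000 / (1000 × 9.81) = 22.88 m.
Total head at OW-6: h = z + ψ = 621.28 + 22.88 = 644.16 m.
Pressure head at OW-11: ψ = P/(ρg) = 598×1000 / (1000 × 9.81) = 60.96 m.
Total head at OW-11: h = z + ψ = 590.65 + 60.96 = 651.61 m.
Head difference: h(OW-6) − h(OW-11) = 644.16 − 651.61 = -7.45 m.
Hydraulic gradient: i = |Δh| / L = 7.45 / 1169.4 = 0.00637.
Flow is from higher to lower head: from OW-11 toward OW-6, i.e. toward the east.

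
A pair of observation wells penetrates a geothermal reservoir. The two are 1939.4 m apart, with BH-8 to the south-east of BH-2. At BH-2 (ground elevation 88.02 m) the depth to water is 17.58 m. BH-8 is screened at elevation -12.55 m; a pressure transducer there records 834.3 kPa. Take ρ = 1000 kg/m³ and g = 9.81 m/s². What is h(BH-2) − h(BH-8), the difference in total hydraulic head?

Total head at BH-2: h = 88.02 − 17.58 = 70.44 m.
Pressure head at BH-8: ψ = P/(ρg) = 834.3×1000 / (1000 × 9.81) = 85.05 m.
Total head at BH-8: h = z + ψ = -12.55 + 85.05 = 72.50 m.
Head difference: h(BH-2) − h(BH-8) = 70.44 − 72.50 = -2.06 m.

Δh ≈ -2.06 m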